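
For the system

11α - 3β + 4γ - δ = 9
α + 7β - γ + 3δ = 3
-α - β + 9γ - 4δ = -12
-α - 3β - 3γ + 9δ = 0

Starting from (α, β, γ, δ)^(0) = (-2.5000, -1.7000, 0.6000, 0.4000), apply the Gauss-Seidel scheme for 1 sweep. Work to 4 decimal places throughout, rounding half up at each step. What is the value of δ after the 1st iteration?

-0.2417

Iteration 1:
  α = (9 - (-3)·-1.7000 - (4)·0.6000 - (-1)·0.4000) / (11) = 0.1727
  β = (3 - (1)·0.1727 - (-1)·0.6000 - (3)·0.4000) / (7) = 0.3182
  γ = (-12 - (-1)·0.1727 - (-1)·0.3182 - (-4)·0.4000) / (9) = -1.1010
  δ = (0 - (-1)·0.1727 - (-3)·0.3182 - (-3)·-1.1010) / (9) = -0.2417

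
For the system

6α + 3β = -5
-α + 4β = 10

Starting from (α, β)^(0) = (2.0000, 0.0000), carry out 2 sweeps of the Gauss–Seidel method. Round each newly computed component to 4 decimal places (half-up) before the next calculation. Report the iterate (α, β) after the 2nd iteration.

(-1.9792, 2.0052)

Iteration 1:
  α = (-5 - (3)·0.0000) / (6) = -0.8333
  β = (10 - (-1)·-0.8333) / (4) = 2.2917
Iteration 2:
  α = (-5 - (3)·2.2917) / (6) = -1.9792
  β = (10 - (-1)·-1.9792) / (4) = 2.0052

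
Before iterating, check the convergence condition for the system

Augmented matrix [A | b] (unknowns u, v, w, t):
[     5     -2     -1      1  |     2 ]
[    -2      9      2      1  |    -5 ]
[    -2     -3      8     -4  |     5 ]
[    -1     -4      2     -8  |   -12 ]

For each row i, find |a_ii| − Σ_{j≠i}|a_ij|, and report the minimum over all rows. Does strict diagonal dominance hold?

row 1: |5| − (2+1+1) = 1
row 2: |9| − (2+2+1) = 4
row 3: |8| − (2+3+4) = -1
row 4: |-8| − (1+4+2) = 1
minimum over rows = -1 → not strictly diagonally dominant

-1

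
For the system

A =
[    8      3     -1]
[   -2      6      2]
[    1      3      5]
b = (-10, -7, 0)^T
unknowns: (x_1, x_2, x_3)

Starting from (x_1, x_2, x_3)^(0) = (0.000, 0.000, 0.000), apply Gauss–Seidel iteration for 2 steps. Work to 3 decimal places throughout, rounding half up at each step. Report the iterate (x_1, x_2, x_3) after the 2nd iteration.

(-0.506, -1.735, 1.142)

Iteration 1:
  x_1 = (-10 - (3)·0.000 - (-1)·0.000) / (8) = -1.250
  x_2 = (-7 - (-2)·-1.250 - (2)·0.000) / (6) = -1.583
  x_3 = (0 - (1)·-1.250 - (3)·-1.583) / (5) = 1.200
Iteration 2:
  x_1 = (-10 - (3)·-1.583 - (-1)·1.200) / (8) = -0.506
  x_2 = (-7 - (-2)·-0.506 - (2)·1.200) / (6) = -1.735
  x_3 = (0 - (1)·-0.506 - (3)·-1.735) / (5) = 1.142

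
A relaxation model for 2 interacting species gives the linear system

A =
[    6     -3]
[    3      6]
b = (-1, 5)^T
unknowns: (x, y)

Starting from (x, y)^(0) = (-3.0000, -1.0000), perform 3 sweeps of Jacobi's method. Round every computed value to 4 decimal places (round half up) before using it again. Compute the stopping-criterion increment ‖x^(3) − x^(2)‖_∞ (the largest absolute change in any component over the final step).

Iteration 1:
  x = (-1 - (-3)·-1.0000) / (6) = -0.6667
  y = (5 - (3)·-3.0000) / (6) = 2.3333
Iteration 2:
  x = (-1 - (-3)·2.3333) / (6) = 1.0000
  y = (5 - (3)·-0.6667) / (6) = 1.1667
Iteration 3:
  x = (-1 - (-3)·1.1667) / (6) = 0.4167
  y = (5 - (3)·1.0000) / (6) = 0.3333
Change: (-0.5833, -0.8334) → max |·| = 0.8334

0.8334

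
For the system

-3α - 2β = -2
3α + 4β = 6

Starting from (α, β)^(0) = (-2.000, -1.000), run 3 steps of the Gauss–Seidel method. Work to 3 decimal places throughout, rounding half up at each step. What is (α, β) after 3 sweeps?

(-0.167, 1.625)

Iteration 1:
  α = (-2 - (-2)·-1.000) / (-3) = 1.333
  β = (6 - (3)·1.333) / (4) = 0.500
Iteration 2:
  α = (-2 - (-2)·0.500) / (-3) = 0.333
  β = (6 - (3)·0.333) / (4) = 1.250
Iteration 3:
  α = (-2 - (-2)·1.250) / (-3) = -0.167
  β = (6 - (3)·-0.167) / (4) = 1.625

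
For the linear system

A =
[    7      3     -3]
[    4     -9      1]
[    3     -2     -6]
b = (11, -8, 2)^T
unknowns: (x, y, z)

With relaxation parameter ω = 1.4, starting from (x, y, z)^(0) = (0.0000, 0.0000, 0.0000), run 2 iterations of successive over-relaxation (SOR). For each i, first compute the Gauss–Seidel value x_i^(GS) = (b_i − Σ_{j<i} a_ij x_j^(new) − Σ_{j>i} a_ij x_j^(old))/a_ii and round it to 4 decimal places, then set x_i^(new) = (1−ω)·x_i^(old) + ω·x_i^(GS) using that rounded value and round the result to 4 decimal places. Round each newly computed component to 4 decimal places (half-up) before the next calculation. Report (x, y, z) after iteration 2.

Iteration 1:
  x: GS value = (11 - (3)·0.0000 - (-3)·0.0000) / (7) = 1.5714;  x ← (1−ω)·0.0000 + ω·1.5714 = 2.2000
  y: GS value = (-8 - (4)·2.2000 - (1)·0.0000) / (-9) = 1.8667;  y ← (1−ω)·0.0000 + ω·1.8667 = 2.6134
  z: GS value = (2 - (3)·2.2000 - (-2)·2.6134) / (-6) = -0.1045;  z ← (1−ω)·0.0000 + ω·-0.1045 = -0.1463
Iteration 2:
  x: GS value = (11 - (3)·2.6134 - (-3)·-0.1463) / (7) = 0.3887;  x ← (1−ω)·2.2000 + ω·0.3887 = -0.3358
  y: GS value = (-8 - (4)·-0.3358 - (1)·-0.1463) / (-9) = 0.7234;  y ← (1−ω)·2.6134 + ω·0.7234 = -0.0326
  z: GS value = (2 - (3)·-0.3358 - (-2)·-0.0326) / (-6) = -0.4904;  z ← (1−ω)·-0.1463 + ω·-0.4904 = -0.6280

(-0.3358, -0.0326, -0.6280)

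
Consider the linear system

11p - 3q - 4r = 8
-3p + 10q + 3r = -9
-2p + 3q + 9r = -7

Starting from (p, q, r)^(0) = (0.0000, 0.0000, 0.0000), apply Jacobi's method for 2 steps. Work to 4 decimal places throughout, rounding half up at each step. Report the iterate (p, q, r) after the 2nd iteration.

Iteration 1:
  p = (8 - (-3)·0.0000 - (-4)·0.0000) / (11) = 0.7273
  q = (-9 - (-3)·0.0000 - (3)·0.0000) / (10) = -0.9000
  r = (-7 - (-2)·0.0000 - (3)·0.0000) / (9) = -0.7778
Iteration 2:
  p = (8 - (-3)·-0.9000 - (-4)·-0.7778) / (11) = 0.1990
  q = (-9 - (-3)·0.7273 - (3)·-0.7778) / (10) = -0.4485
  r = (-7 - (-2)·0.7273 - (3)·-0.9000) / (9) = -0.3162

(0.1990, -0.4485, -0.3162)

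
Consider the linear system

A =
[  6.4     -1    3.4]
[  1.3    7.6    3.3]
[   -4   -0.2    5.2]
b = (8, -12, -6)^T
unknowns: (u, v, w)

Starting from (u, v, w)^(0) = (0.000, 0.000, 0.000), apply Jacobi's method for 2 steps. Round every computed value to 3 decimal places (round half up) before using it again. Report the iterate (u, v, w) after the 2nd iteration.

Iteration 1:
  u = (8 - (-1)·0.000 - (3.4)·0.000) / (6.4) = 1.250
  v = (-12 - (1.3)·0.000 - (3.3)·0.000) / (7.6) = -1.579
  w = (-6 - (-4)·0.000 - (-0.2)·0.000) / (5.2) = -1.154
Iteration 2:
  u = (8 - (-1)·-1.579 - (3.4)·-1.154) / (6.4) = 1.616
  v = (-12 - (1.3)·1.250 - (3.3)·-1.154) / (7.6) = -1.292
  w = (-6 - (-4)·1.250 - (-0.2)·-1.579) / (5.2) = -0.253

(1.616, -1.292, -0.253)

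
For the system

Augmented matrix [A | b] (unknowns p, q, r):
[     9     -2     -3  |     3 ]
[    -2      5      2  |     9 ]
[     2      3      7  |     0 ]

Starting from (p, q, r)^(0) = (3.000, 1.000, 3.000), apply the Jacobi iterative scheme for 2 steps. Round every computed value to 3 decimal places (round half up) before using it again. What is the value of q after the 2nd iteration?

2.937

Iteration 1:
  p = (3 - (-2)·1.000 - (-3)·3.000) / (9) = 1.556
  q = (9 - (-2)·3.000 - (2)·3.000) / (5) = 1.800
  r = (0 - (2)·3.000 - (3)·1.000) / (7) = -1.286
Iteration 2:
  p = (3 - (-2)·1.800 - (-3)·-1.286) / (9) = 0.305
  q = (9 - (-2)·1.556 - (2)·-1.286) / (5) = 2.937
  r = (0 - (2)·1.556 - (3)·1.800) / (7) = -1.216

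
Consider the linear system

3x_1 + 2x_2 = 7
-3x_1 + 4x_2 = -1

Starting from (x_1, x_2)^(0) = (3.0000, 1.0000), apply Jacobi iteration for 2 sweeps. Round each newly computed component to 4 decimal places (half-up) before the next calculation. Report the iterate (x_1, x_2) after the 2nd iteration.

(1.0000, 1.0000)

Iteration 1:
  x_1 = (7 - (2)·1.0000) / (3) = 1.6667
  x_2 = (-1 - (-3)·3.0000) / (4) = 2.0000
Iteration 2:
  x_1 = (7 - (2)·2.0000) / (3) = 1.0000
  x_2 = (-1 - (-3)·1.6667) / (4) = 1.0000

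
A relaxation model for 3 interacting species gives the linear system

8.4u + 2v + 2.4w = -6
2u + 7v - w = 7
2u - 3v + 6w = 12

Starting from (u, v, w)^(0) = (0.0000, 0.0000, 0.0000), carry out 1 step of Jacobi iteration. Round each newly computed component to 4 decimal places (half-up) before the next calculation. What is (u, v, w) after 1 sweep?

(-0.7143, 1.0000, 2.0000)

Iteration 1:
  u = (-6 - (2)·0.0000 - (2.4)·0.0000) / (8.4) = -0.7143
  v = (7 - (2)·0.0000 - (-1)·0.0000) / (7) = 1.0000
  w = (12 - (2)·0.0000 - (-3)·0.0000) / (6) = 2.0000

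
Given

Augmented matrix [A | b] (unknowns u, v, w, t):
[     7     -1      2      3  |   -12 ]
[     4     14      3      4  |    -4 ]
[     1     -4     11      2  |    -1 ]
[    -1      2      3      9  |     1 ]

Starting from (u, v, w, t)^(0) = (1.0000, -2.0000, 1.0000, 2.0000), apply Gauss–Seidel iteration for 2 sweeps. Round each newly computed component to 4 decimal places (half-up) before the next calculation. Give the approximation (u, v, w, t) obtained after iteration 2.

Iteration 1:
  u = (-12 - (-1)·-2.0000 - (2)·1.0000 - (3)·2.0000) / (7) = -3.1429
  v = (-4 - (4)·-3.1429 - (3)·1.0000 - (4)·2.0000) / (14) = -0.1735
  w = (-1 - (1)·-3.1429 - (-4)·-0.1735 - (2)·2.0000) / (11) = -0.2319
  t = (1 - (-1)·-3.1429 - (2)·-0.1735 - (3)·-0.2319) / (9) = -0.1222
Iteration 2:
  u = (-12 - (-1)·-0.1735 - (2)·-0.2319 - (3)·-0.1222) / (7) = -1.6204
  v = (-4 - (4)·-1.6204 - (3)·-0.2319 - (4)·-0.1222) / (14) = 0.2619
  w = (-1 - (1)·-1.6204 - (-4)·0.2619 - (2)·-0.1222) / (11) = 0.1739
  t = (1 - (-1)·-1.6204 - (2)·0.2619 - (3)·0.1739) / (9) = -0.1851

(-1.6204, 0.2619, 0.1739, -0.1851)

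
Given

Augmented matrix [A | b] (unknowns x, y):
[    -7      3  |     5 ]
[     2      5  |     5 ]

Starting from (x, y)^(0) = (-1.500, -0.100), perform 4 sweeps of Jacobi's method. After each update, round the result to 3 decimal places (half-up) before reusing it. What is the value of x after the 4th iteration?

Iteration 1:
  x = (5 - (3)·-0.100) / (-7) = -0.757
  y = (5 - (2)·-1.500) / (5) = 1.600
Iteration 2:
  x = (5 - (3)·1.600) / (-7) = -0.029
  y = (5 - (2)·-0.757) / (5) = 1.303
Iteration 3:
  x = (5 - (3)·1.303) / (-7) = -0.156
  y = (5 - (2)·-0.029) / (5) = 1.012
Iteration 4:
  x = (5 - (3)·1.012) / (-7) = -0.281
  y = (5 - (2)·-0.156) / (5) = 1.062

-0.281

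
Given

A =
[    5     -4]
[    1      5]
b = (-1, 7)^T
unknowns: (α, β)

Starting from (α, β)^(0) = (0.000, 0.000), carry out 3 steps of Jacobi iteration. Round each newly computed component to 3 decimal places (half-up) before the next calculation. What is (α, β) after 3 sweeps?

(0.952, 1.216)

Iteration 1:
  α = (-1 - (-4)·0.000) / (5) = -0.200
  β = (7 - (1)·0.000) / (5) = 1.400
Iteration 2:
  α = (-1 - (-4)·1.400) / (5) = 0.920
  β = (7 - (1)·-0.200) / (5) = 1.440
Iteration 3:
  α = (-1 - (-4)·1.440) / (5) = 0.952
  β = (7 - (1)·0.920) / (5) = 1.216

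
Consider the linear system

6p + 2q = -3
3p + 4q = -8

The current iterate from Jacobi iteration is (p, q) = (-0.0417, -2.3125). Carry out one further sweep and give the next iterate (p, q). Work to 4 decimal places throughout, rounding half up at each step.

(0.2708, -1.9687)

One sweep:
  p = (-3 - (2)·-2.3125) / (6) = 0.2708
  q = (-8 - (3)·-0.0417) / (4) = -1.9687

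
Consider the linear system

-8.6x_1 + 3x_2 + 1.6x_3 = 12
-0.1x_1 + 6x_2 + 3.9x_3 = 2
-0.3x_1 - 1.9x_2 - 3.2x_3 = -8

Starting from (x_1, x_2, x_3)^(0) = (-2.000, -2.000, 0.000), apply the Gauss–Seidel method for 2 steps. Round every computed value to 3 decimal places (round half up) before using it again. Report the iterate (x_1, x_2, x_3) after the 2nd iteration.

(-0.823, -1.318, 3.360)

Iteration 1:
  x_1 = (12 - (3)·-2.000 - (1.6)·0.000) / (-8.6) = -2.093
  x_2 = (2 - (-0.1)·-2.093 - (3.9)·0.000) / (6) = 0.298
  x_3 = (-8 - (-0.3)·-2.093 - (-1.9)·0.298) / (-3.2) = 2.519
Iteration 2:
  x_1 = (12 - (3)·0.298 - (1.6)·2.519) / (-8.6) = -0.823
  x_2 = (2 - (-0.1)·-0.823 - (3.9)·2.519) / (6) = -1.318
  x_3 = (-8 - (-0.3)·-0.823 - (-1.9)·-1.318) / (-3.2) = 3.360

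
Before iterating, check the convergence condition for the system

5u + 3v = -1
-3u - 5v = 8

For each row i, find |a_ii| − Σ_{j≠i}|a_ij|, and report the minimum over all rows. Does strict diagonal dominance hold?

row 1: |5| − (3) = 2
row 2: |-5| − (3) = 2
minimum over rows = 2 → strictly diagonally dominant (convergence guaranteed)

2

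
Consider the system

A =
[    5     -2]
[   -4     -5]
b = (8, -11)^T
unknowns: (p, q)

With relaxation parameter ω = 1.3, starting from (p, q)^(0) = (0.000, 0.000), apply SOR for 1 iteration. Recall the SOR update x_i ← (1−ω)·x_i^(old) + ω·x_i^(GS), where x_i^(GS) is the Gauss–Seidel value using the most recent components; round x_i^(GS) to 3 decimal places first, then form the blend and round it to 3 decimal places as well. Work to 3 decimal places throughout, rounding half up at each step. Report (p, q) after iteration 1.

Iteration 1:
  p: GS value = (8 - (-2)·0.000) / (5) = 1.600;  p ← (1−ω)·0.000 + ω·1.600 = 2.080
  q: GS value = (-11 - (-4)·2.080) / (-5) = 0.536;  q ← (1−ω)·0.000 + ω·0.536 = 0.697

(2.080, 0.697)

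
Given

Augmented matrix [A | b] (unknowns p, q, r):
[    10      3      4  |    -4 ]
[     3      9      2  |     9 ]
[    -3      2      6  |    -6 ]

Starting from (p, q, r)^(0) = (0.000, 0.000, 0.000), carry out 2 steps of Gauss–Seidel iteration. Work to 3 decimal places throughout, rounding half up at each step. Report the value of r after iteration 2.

Iteration 1:
  p = (-4 - (3)·0.000 - (4)·0.000) / (10) = -0.400
  q = (9 - (3)·-0.400 - (2)·0.000) / (9) = 1.133
  r = (-6 - (-3)·-0.400 - (2)·1.133) / (6) = -1.578
Iteration 2:
  p = (-4 - (3)·1.133 - (4)·-1.578) / (10) = -0.109
  q = (9 - (3)·-0.109 - (2)·-1.578) / (9) = 1.387
  r = (-6 - (-3)·-0.109 - (2)·1.387) / (6) = -1.517

-1.517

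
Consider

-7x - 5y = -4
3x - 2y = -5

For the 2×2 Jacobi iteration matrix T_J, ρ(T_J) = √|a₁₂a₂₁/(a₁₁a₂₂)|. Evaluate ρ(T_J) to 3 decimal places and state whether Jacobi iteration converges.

1.035

a₁₂a₂₁/(a₁₁a₂₂) = (-5)·(3) / ((-7)·(-2)) = -1.071429
ρ = √|-1.071429| = √1.071429 = 1.035
ρ > 1, so Jacobi diverges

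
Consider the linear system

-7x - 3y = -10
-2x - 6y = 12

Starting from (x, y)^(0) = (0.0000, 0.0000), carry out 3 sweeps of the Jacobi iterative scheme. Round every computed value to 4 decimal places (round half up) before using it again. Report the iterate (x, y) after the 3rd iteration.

(2.4898, -2.7619)

Iteration 1:
  x = (-10 - (-3)·0.0000) / (-7) = 1.4286
  y = (12 - (-2)·0.0000) / (-6) = -2.0000
Iteration 2:
  x = (-10 - (-3)·-2.0000) / (-7) = 2.2857
  y = (12 - (-2)·1.4286) / (-6) = -2.4762
Iteration 3:
  x = (-10 - (-3)·-2.4762) / (-7) = 2.4898
  y = (12 - (-2)·2.2857) / (-6) = -2.7619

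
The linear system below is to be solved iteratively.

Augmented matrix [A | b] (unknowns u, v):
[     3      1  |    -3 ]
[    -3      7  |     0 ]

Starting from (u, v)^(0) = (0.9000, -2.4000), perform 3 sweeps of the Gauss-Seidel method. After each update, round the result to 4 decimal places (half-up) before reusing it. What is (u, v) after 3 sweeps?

(-0.8612, -0.3691)

Iteration 1:
  u = (-3 - (1)·-2.4000) / (3) = -0.2000
  v = (0 - (-3)·-0.2000) / (7) = -0.0857
Iteration 2:
  u = (-3 - (1)·-0.0857) / (3) = -0.9714
  v = (0 - (-3)·-0.9714) / (7) = -0.4163
Iteration 3:
  u = (-3 - (1)·-0.4163) / (3) = -0.8612
  v = (0 - (-3)·-0.8612) / (7) = -0.3691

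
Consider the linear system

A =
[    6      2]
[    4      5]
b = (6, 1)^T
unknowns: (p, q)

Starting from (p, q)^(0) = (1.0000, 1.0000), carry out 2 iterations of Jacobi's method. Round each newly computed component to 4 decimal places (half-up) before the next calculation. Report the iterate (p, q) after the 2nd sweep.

(1.2000, -0.3334)

Iteration 1:
  p = (6 - (2)·1.0000) / (6) = 0.6667
  q = (1 - (4)·1.0000) / (5) = -0.6000
Iteration 2:
  p = (6 - (2)·-0.6000) / (6) = 1.2000
  q = (1 - (4)·0.6667) / (5) = -0.3334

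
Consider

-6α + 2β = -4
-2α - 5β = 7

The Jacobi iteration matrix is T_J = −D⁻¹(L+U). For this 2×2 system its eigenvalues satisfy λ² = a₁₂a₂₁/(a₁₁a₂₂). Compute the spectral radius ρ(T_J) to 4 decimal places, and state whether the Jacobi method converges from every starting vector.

a₁₂a₂₁/(a₁₁a₂₂) = (2)·(-2) / ((-6)·(-5)) = -0.133333
ρ = √|-0.133333| = √0.133333 = 0.3651
ρ < 1, so Jacobi converges

0.3651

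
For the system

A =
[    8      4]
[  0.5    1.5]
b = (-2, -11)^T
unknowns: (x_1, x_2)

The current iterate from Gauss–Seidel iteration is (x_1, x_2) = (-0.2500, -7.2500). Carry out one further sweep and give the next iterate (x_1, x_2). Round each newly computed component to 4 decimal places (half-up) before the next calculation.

One sweep:
  x_1 = (-2 - (4)·-7.2500) / (8) = 3.3750
  x_2 = (-11 - (0.5)·3.3750) / (1.5) = -8.4583

(3.3750, -8.4583)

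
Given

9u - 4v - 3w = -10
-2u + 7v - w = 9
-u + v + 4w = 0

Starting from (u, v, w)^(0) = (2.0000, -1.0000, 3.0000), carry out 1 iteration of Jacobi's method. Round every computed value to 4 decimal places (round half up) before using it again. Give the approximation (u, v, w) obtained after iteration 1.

(-0.5556, 2.2857, 0.7500)

Iteration 1:
  u = (-10 - (-4)·-1.0000 - (-3)·3.0000) / (9) = -0.5556
  v = (9 - (-2)·2.0000 - (-1)·3.0000) / (7) = 2.2857
  w = (0 - (-1)·2.0000 - (1)·-1.0000) / (4) = 0.7500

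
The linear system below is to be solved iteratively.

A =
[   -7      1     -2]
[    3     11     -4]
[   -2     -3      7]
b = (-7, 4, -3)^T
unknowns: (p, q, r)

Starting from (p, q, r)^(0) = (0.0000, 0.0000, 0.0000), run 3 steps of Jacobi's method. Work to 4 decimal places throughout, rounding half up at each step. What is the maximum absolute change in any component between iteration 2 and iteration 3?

0.1874

Iteration 1:
  p = (-7 - (1)·0.0000 - (-2)·0.0000) / (-7) = 1.0000
  q = (4 - (3)·0.0000 - (-4)·0.0000) / (11) = 0.3636
  r = (-3 - (-2)·0.0000 - (-3)·0.0000) / (7) = -0.4286
Iteration 2:
  p = (-7 - (1)·0.3636 - (-2)·-0.4286) / (-7) = 1.1744
  q = (4 - (3)·1.0000 - (-4)·-0.4286) / (11) = -0.0649
  r = (-3 - (-2)·1.0000 - (-3)·0.3636) / (7) = 0.0130
Iteration 3:
  p = (-7 - (1)·-0.0649 - (-2)·0.0130) / (-7) = 0.9870
  q = (4 - (3)·1.1744 - (-4)·0.0130) / (11) = 0.0481
  r = (-3 - (-2)·1.1744 - (-3)·-0.0649) / (7) = -0.1208
Change: (-0.1874, 0.1130, -0.1338) → max |·| = 0.1874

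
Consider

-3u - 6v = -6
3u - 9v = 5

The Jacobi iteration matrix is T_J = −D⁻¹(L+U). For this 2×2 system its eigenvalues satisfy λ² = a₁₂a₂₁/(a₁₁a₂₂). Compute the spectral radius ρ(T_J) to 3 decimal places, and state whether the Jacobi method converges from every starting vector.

a₁₂a₂₁/(a₁₁a₂₂) = (-6)·(3) / ((-3)·(-9)) = -0.666667
ρ = √|-0.666667| = √0.666667 = 0.816
ρ < 1, so Jacobi converges

0.816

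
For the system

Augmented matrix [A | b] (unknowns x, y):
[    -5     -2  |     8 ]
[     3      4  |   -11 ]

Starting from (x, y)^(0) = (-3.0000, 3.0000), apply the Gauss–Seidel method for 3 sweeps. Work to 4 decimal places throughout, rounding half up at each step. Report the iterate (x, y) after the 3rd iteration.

Iteration 1:
  x = (8 - (-2)·3.0000) / (-5) = -2.8000
  y = (-11 - (3)·-2.8000) / (4) = -0.6500
Iteration 2:
  x = (8 - (-2)·-0.6500) / (-5) = -1.3400
  y = (-11 - (3)·-1.3400) / (4) = -1.7450
Iteration 3:
  x = (8 - (-2)·-1.7450) / (-5) = -0.9020
  y = (-11 - (3)·-0.9020) / (4) = -2.0735

(-0.9020, -2.0735)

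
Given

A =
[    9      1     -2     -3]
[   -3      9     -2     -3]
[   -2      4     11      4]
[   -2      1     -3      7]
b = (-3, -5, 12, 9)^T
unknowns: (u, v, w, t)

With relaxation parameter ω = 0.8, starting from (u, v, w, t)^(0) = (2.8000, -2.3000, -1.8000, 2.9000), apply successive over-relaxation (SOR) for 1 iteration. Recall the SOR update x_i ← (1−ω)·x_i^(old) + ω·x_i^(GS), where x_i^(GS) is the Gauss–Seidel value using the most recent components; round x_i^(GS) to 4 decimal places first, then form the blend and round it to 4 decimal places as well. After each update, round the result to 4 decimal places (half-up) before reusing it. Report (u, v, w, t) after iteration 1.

Iteration 1:
  u: GS value = (-3 - (1)·-2.3000 - (-2)·-1.8000 - (-3)·2.9000) / (9) = 0.4889;  u ← (1−ω)·2.8000 + ω·0.4889 = 0.9511
  v: GS value = (-5 - (-3)·0.9511 - (-2)·-1.8000 - (-3)·2.9000) / (9) = 0.3281;  v ← (1−ω)·-2.3000 + ω·0.3281 = -0.1975
  w: GS value = (12 - (-2)·0.9511 - (4)·-0.1975 - (4)·2.9000) / (11) = 0.2811;  w ← (1−ω)·-1.8000 + ω·0.2811 = -0.1351
  t: GS value = (9 - (-2)·0.9511 - (1)·-0.1975 - (-3)·-0.1351) / (7) = 1.5278;  t ← (1−ω)·2.9000 + ω·1.5278 = 1.8022

(0.9511, -0.1975, -0.1351, 1.8022)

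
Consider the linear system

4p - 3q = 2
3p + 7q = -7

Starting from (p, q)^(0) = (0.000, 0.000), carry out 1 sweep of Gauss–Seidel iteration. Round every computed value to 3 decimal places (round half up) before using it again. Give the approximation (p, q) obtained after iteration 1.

(0.500, -1.214)

Iteration 1:
  p = (2 - (-3)·0.000) / (4) = 0.500
  q = (-7 - (3)·0.500) / (7) = -1.214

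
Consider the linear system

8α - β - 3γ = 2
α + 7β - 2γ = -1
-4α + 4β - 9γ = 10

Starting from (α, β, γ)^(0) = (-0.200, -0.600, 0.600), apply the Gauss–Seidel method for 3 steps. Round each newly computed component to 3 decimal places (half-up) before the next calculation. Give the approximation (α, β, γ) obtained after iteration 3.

(-0.266, -0.453, -1.194)

Iteration 1:
  α = (2 - (-1)·-0.600 - (-3)·0.600) / (8) = 0.400
  β = (-1 - (1)·0.400 - (-2)·0.600) / (7) = -0.029
  γ = (10 - (-4)·0.400 - (4)·-0.029) / (-9) = -1.302
Iteration 2:
  α = (2 - (-1)·-0.029 - (-3)·-1.302) / (8) = -0.242
  β = (-1 - (1)·-0.242 - (-2)·-1.302) / (7) = -0.480
  γ = (10 - (-4)·-0.242 - (4)·-0.480) / (-9) = -1.217
Iteration 3:
  α = (2 - (-1)·-0.480 - (-3)·-1.217) / (8) = -0.266
  β = (-1 - (1)·-0.266 - (-2)·-1.217) / (7) = -0.453
  γ = (10 - (-4)·-0.266 - (4)·-0.453) / (-9) = -1.194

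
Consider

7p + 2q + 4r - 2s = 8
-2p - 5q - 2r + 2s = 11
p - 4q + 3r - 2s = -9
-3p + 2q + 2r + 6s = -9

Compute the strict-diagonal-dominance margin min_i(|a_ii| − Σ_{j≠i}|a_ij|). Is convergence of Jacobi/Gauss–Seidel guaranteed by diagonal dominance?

-4

row 1: |7| − (2+4+2) = -1
row 2: |-5| − (2+2+2) = -1
row 3: |3| − (1+4+2) = -4
row 4: |6| − (3+2+2) = -1
minimum over rows = -4 → not strictly diagonally dominant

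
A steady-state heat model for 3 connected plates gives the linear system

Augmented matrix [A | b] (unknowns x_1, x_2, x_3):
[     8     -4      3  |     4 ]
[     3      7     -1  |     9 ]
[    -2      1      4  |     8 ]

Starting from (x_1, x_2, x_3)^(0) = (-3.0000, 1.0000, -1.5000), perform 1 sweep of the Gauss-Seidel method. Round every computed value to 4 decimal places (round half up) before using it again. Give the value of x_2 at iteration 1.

Iteration 1:
  x_1 = (4 - (-4)·1.0000 - (3)·-1.5000) / (8) = 1.5625
  x_2 = (9 - (3)·1.5625 - (-1)·-1.5000) / (7) = 0.4018
  x_3 = (8 - (-2)·1.5625 - (1)·0.4018) / (4) = 2.6808

0.4018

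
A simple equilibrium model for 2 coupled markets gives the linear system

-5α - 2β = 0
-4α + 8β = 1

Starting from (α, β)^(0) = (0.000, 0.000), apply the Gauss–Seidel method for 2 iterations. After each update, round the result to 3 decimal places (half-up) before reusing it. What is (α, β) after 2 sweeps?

(-0.050, 0.100)

Iteration 1:
  α = (0 - (-2)·0.000) / (-5) = 0.000
  β = (1 - (-4)·0.000) / (8) = 0.125
Iteration 2:
  α = (0 - (-2)·0.125) / (-5) = -0.050
  β = (1 - (-4)·-0.050) / (8) = 0.100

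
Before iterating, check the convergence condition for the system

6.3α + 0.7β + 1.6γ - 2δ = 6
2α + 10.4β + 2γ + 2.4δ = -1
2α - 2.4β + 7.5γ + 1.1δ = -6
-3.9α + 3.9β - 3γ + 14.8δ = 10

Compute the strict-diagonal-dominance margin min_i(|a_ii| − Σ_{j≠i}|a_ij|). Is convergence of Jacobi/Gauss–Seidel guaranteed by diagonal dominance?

row 1: |6.3| − (0.7+1.6+2) = 2
row 2: |10.4| − (2+2+2.4) = 4
row 3: |7.5| − (2+2.4+1.1) = 2
row 4: |14.8| − (3.9+3.9+3) = 4
minimum over rows = 2 → strictly diagonally dominant (convergence guaranteed)

2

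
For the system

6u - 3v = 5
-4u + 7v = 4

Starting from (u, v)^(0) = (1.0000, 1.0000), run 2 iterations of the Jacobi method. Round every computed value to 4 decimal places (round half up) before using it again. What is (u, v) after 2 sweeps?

Iteration 1:
  u = (5 - (-3)·1.0000) / (6) = 1.3333
  v = (4 - (-4)·1.0000) / (7) = 1.1429
Iteration 2:
  u = (5 - (-3)·1.1429) / (6) = 1.4048
  v = (4 - (-4)·1.3333) / (7) = 1.3333

(1.4048, 1.3333)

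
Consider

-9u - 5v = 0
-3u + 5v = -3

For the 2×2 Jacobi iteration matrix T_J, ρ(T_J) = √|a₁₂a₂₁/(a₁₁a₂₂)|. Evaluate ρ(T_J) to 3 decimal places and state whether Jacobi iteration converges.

a₁₂a₂₁/(a₁₁a₂₂) = (-5)·(-3) / ((-9)·(5)) = -0.333333
ρ = √|-0.333333| = √0.333333 = 0.577
ρ < 1, so Jacobi converges

0.577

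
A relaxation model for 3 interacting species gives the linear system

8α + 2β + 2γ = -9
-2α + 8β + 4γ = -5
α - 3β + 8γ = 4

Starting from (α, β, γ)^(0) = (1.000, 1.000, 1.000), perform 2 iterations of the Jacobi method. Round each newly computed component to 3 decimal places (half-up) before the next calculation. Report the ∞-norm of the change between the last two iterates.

Iteration 1:
  α = (-9 - (2)·1.000 - (2)·1.000) / (8) = -1.625
  β = (-5 - (-2)·1.000 - (4)·1.000) / (8) = -0.875
  γ = (4 - (1)·1.000 - (-3)·1.000) / (8) = 0.750
Iteration 2:
  α = (-9 - (2)·-0.875 - (2)·0.750) / (8) = -1.094
  β = (-5 - (-2)·-1.625 - (4)·0.750) / (8) = -1.406
  γ = (4 - (1)·-1.625 - (-3)·-0.875) / (8) = 0.375
Change: (0.531, -0.531, -0.375) → max |·| = 0.531

0.531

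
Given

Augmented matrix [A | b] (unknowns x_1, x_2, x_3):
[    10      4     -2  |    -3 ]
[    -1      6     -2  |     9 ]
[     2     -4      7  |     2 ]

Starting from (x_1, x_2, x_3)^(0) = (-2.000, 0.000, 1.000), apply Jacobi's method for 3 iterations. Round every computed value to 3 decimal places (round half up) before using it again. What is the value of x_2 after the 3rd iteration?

1.769

Iteration 1:
  x_1 = (-3 - (4)·0.000 - (-2)·1.000) / (10) = -0.100
  x_2 = (9 - (-1)·-2.000 - (-2)·1.000) / (6) = 1.500
  x_3 = (2 - (2)·-2.000 - (-4)·0.000) / (7) = 0.857
Iteration 2:
  x_1 = (-3 - (4)·1.500 - (-2)·0.857) / (10) = -0.729
  x_2 = (9 - (-1)·-0.100 - (-2)·0.857) / (6) = 1.769
  x_3 = (2 - (2)·-0.100 - (-4)·1.500) / (7) = 1.171
Iteration 3:
  x_1 = (-3 - (4)·1.769 - (-2)·1.171) / (10) = -0.773
  x_2 = (9 - (-1)·-0.729 - (-2)·1.171) / (6) = 1.769
  x_3 = (2 - (2)·-0.729 - (-4)·1.769) / (7) = 1.505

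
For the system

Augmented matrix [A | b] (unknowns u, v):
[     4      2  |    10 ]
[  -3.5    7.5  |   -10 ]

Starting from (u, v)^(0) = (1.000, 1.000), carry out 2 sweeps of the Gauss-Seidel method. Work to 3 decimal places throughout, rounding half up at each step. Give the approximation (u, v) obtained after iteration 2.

(2.700, -0.073)

Iteration 1:
  u = (10 - (2)·1.000) / (4) = 2.000
  v = (-10 - (-3.5)·2.000) / (7.5) = -0.400
Iteration 2:
  u = (10 - (2)·-0.400) / (4) = 2.700
  v = (-10 - (-3.5)·2.700) / (7.5) = -0.073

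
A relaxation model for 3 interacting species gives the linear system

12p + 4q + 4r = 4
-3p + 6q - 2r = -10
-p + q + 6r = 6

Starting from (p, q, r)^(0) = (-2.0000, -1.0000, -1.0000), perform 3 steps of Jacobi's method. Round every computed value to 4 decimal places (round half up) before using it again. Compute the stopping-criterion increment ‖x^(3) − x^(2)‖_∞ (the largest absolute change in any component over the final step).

0.9815

Iteration 1:
  p = (4 - (4)·-1.0000 - (4)·-1.0000) / (12) = 1.0000
  q = (-10 - (-3)·-2.0000 - (-2)·-1.0000) / (6) = -3.0000
  r = (6 - (-1)·-2.0000 - (1)·-1.0000) / (6) = 0.8333
Iteration 2:
  p = (4 - (4)·-3.0000 - (4)·0.8333) / (12) = 1.0556
  q = (-10 - (-3)·1.0000 - (-2)·0.8333) / (6) = -0.8889
  r = (6 - (-1)·1.0000 - (1)·-3.0000) / (6) = 1.6667
Iteration 3:
  p = (4 - (4)·-0.8889 - (4)·1.6667) / (12) = 0.0741
  q = (-10 - (-3)·1.0556 - (-2)·1.6667) / (6) = -0.5833
  r = (6 - (-1)·1.0556 - (1)·-0.8889) / (6) = 1.3241
Change: (-0.9815, 0.3056, -0.3426) → max |·| = 0.9815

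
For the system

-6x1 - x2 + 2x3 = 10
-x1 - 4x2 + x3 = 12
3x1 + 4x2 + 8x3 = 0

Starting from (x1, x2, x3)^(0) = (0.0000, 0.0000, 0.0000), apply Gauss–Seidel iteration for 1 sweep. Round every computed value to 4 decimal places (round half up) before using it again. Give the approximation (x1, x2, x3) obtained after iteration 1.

(-1.6667, -2.5833, 1.9167)

Iteration 1:
  x1 = (10 - (-1)·0.0000 - (2)·0.0000) / (-6) = -1.6667
  x2 = (12 - (-1)·-1.6667 - (1)·0.0000) / (-4) = -2.5833
  x3 = (0 - (3)·-1.6667 - (4)·-2.5833) / (8) = 1.9167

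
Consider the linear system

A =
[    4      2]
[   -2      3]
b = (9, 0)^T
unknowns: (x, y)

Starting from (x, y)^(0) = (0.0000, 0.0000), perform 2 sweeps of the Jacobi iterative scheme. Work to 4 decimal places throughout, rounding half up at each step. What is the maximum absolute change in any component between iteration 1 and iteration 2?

1.5000

Iteration 1:
  x = (9 - (2)·0.0000) / (4) = 2.2500
  y = (0 - (-2)·0.0000) / (3) = 0.0000
Iteration 2:
  x = (9 - (2)·0.0000) / (4) = 2.2500
  y = (0 - (-2)·2.2500) / (3) = 1.5000
Change: (0.0000, 1.5000) → max |·| = 1.5000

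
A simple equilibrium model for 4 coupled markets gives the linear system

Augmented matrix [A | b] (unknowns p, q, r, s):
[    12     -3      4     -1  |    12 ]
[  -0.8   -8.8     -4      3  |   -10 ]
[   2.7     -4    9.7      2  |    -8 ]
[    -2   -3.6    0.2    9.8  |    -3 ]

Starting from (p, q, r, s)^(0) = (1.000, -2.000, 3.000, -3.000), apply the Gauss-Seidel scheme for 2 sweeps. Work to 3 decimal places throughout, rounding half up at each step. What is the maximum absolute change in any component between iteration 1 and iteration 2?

Iteration 1:
  p = (12 - (-3)·-2.000 - (4)·3.000 - (-1)·-3.000) / (12) = -0.750
  q = (-10 - (-0.8)·-0.750 - (-4)·3.000 - (3)·-3.000) / (-8.8) = -1.182
  r = (-8 - (2.7)·-0.750 - (-4)·-1.182 - (2)·-3.000) / (9.7) = -0.485
  s = (-3 - (-2)·-0.750 - (-3.6)·-1.182 - (0.2)·-0.485) / (9.8) = -0.883
Iteration 2:
  p = (12 - (-3)·-1.182 - (4)·-0.485 - (-1)·-0.883) / (12) = 0.793
  q = (-10 - (-0.8)·0.793 - (-4)·-0.485 - (3)·-0.883) / (-8.8) = 0.984
  r = (-8 - (2.7)·0.793 - (-4)·0.984 - (2)·-0.883) / (9.7) = -0.458
  s = (-3 - (-2)·0.793 - (-3.6)·0.984 - (0.2)·-0.458) / (9.8) = 0.227
Change: (1.543, 2.166, 0.027, 1.110) → max |·| = 2.166

2.166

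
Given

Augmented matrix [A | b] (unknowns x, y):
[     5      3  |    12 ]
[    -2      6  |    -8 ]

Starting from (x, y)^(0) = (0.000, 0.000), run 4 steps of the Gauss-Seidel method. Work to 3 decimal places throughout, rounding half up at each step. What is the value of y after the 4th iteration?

-0.444

Iteration 1:
  x = (12 - (3)·0.000) / (5) = 2.400
  y = (-8 - (-2)·2.400) / (6) = -0.533
Iteration 2:
  x = (12 - (3)·-0.533) / (5) = 2.720
  y = (-8 - (-2)·2.720) / (6) = -0.427
Iteration 3:
  x = (12 - (3)·-0.427) / (5) = 2.656
  y = (-8 - (-2)·2.656) / (6) = -0.448
Iteration 4:
  x = (12 - (3)·-0.448) / (5) = 2.669
  y = (-8 - (-2)·2.669) / (6) = -0.444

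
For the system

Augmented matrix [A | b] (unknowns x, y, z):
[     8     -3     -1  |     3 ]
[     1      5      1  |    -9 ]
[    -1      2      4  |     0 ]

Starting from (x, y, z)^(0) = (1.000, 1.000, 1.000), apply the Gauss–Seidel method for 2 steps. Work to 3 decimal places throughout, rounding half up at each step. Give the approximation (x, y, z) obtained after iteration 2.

Iteration 1:
  x = (3 - (-3)·1.000 - (-1)·1.000) / (8) = 0.875
  y = (-9 - (1)·0.875 - (1)·1.000) / (5) = -2.175
  z = (0 - (-1)·0.875 - (2)·-2.175) / (4) = 1.306
Iteration 2:
  x = (3 - (-3)·-2.175 - (-1)·1.306) / (8) = -0.277
  y = (-9 - (1)·-0.277 - (1)·1.306) / (5) = -2.006
  z = (0 - (-1)·-0.277 - (2)·-2.006) / (4) = 0.934

(-0.277, -2.006, 0.934)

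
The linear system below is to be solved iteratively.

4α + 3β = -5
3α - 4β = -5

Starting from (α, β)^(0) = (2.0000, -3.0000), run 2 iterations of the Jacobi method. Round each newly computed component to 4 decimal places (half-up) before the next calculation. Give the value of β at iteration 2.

Iteration 1:
  α = (-5 - (3)·-3.0000) / (4) = 1.0000
  β = (-5 - (3)·2.0000) / (-4) = 2.7500
Iteration 2:
  α = (-5 - (3)·2.7500) / (4) = -3.3125
  β = (-5 - (3)·1.0000) / (-4) = 2.0000

2.0000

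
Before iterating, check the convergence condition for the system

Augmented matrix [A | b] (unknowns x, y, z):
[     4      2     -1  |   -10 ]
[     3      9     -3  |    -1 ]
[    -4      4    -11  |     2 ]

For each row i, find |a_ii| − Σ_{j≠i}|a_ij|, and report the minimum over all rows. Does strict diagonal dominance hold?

1

row 1: |4| − (2+1) = 1
row 2: |9| − (3+3) = 3
row 3: |-11| − (4+4) = 3
minimum over rows = 1 → strictly diagonally dominant (convergence guaranteed)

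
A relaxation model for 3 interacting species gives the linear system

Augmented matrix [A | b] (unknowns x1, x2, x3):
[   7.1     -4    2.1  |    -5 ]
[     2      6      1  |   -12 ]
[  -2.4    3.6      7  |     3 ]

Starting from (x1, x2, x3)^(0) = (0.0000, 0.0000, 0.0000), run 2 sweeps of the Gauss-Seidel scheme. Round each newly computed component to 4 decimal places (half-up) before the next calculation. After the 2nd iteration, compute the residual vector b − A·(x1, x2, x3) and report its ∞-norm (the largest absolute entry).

2.2546

Iteration 1:
  x1 = (-5 - (-4)·0.0000 - (2.1)·0.0000) / (7.1) = -0.7042
  x2 = (-12 - (2)·-0.7042 - (1)·0.0000) / (6) = -1.7653
  x3 = (3 - (-2.4)·-0.7042 - (3.6)·-1.7653) / (7) = 1.0950
Iteration 2:
  x1 = (-5 - (-4)·-1.7653 - (2.1)·1.0950) / (7.1) = -2.0226
  x2 = (-12 - (2)·-2.0226 - (1)·1.0950) / (6) = -1.5083
  x3 = (3 - (-2.4)·-2.0226 - (3.6)·-1.5083) / (7) = 0.5108
Residual b − A·x = (2.2546, 0.5842, 0.0000); ∞-norm = 2.2546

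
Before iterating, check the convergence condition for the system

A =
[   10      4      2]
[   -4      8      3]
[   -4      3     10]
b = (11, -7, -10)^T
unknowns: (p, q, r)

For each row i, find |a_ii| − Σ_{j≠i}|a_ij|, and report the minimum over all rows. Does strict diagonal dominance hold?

1

row 1: |10| − (4+2) = 4
row 2: |8| − (4+3) = 1
row 3: |10| − (4+3) = 3
minimum over rows = 1 → strictly diagonally dominant (convergence guaranteed)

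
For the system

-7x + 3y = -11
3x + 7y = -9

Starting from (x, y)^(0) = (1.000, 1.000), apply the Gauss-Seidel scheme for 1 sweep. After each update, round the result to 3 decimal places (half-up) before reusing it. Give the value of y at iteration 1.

Iteration 1:
  x = (-11 - (3)·1.000) / (-7) = 2.000
  y = (-9 - (3)·2.000) / (7) = -2.143

-2.143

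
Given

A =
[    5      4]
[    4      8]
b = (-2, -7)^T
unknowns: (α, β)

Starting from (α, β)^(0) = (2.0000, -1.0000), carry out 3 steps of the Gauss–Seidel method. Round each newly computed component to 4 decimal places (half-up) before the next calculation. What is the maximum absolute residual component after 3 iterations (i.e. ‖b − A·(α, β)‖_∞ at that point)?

Iteration 1:
  α = (-2 - (4)·-1.0000) / (5) = 0.4000
  β = (-7 - (4)·0.4000) / (8) = -1.0750
Iteration 2:
  α = (-2 - (4)·-1.0750) / (5) = 0.4600
  β = (-7 - (4)·0.4600) / (8) = -1.1050
Iteration 3:
  α = (-2 - (4)·-1.1050) / (5) = 0.4840
  β = (-7 - (4)·0.4840) / (8) = -1.1170
Residual b − A·x = (0.0480, 0.0000); ∞-norm = 0.0480

0.0480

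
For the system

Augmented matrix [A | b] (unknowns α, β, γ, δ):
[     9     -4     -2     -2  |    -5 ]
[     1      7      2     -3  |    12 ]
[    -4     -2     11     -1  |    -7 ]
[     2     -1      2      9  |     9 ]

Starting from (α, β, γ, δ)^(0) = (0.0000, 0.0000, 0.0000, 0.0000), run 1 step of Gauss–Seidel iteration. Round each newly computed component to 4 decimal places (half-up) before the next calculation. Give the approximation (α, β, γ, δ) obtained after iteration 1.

Iteration 1:
  α = (-5 - (-4)·0.0000 - (-2)·0.0000 - (-2)·0.0000) / (9) = -0.5556
  β = (12 - (1)·-0.5556 - (2)·0.0000 - (-3)·0.0000) / (7) = 1.7937
  γ = (-7 - (-4)·-0.5556 - (-2)·1.7937 - (-1)·0.0000) / (11) = -0.5123
  δ = (9 - (2)·-0.5556 - (-1)·1.7937 - (2)·-0.5123) / (9) = 1.4366

(-0.5556, 1.7937, -0.5123, 1.4366)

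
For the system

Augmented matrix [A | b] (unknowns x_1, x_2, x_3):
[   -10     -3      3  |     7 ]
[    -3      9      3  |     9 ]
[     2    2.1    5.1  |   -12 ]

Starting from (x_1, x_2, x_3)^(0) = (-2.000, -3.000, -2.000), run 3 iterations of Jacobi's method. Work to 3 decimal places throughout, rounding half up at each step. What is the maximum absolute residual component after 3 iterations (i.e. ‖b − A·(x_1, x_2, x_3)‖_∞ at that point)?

Iteration 1:
  x_1 = (7 - (-3)·-3.000 - (3)·-2.000) / (-10) = -0.400
  x_2 = (9 - (-3)·-2.000 - (3)·-2.000) / (9) = 1.000
  x_3 = (-12 - (2)·-2.000 - (2.1)·-3.000) / (5.1) = -0.333
Iteration 2:
  x_1 = (7 - (-3)·1.000 - (3)·-0.333) / (-10) = -1.100
  x_2 = (9 - (-3)·-0.400 - (3)·-0.333) / (9) = 0.978
  x_3 = (-12 - (2)·-0.400 - (2.1)·1.000) / (5.1) = -2.608
Iteration 3:
  x_1 = (7 - (-3)·0.978 - (3)·-2.608) / (-10) = -1.776
  x_2 = (9 - (-3)·-1.100 - (3)·-2.608) / (9) = 1.503
  x_3 = (-12 - (2)·-1.100 - (2.1)·0.978) / (5.1) = -2.324
Residual b − A·x = (0.721, -2.883, 0.248); ∞-norm = 2.883

2.883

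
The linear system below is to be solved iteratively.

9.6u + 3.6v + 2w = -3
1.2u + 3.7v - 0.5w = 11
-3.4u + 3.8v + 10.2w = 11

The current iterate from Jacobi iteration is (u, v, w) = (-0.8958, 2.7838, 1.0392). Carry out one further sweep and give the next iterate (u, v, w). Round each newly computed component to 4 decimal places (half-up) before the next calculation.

(-1.5729, 3.4039, -0.2573)

One sweep:
  u = (-3 - (3.6)·2.7838 - (2)·1.0392) / (9.6) = -1.5729
  v = (11 - (1.2)·-0.8958 - (-0.5)·1.0392) / (3.7) = 3.4039
  w = (11 - (-3.4)·-0.8958 - (3.8)·2.7838) / (10.2) = -0.2573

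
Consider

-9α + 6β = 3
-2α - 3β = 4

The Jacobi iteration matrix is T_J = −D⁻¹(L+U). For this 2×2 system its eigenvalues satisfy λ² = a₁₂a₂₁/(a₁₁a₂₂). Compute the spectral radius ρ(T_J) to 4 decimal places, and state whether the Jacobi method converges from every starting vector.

a₁₂a₂₁/(a₁₁a₂₂) = (6)·(-2) / ((-9)·(-3)) = -0.444444
ρ = √|-0.444444| = √0.444444 = 0.6667
ρ < 1, so Jacobi converges

0.6667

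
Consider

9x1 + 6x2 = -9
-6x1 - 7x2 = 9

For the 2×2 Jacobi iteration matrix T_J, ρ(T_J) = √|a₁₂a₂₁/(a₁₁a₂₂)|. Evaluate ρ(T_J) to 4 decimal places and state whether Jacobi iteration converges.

a₁₂a₂₁/(a₁₁a₂₂) = (6)·(-6) / ((9)·(-7)) = 0.571429
ρ = √|0.571429| = √0.571429 = 0.7559
ρ < 1, so Jacobi converges

0.7559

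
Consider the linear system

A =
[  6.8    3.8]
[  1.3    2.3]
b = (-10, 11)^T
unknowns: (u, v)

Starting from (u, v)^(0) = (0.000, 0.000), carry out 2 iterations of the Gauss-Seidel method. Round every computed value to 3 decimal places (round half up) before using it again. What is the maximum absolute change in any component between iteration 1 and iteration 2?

Iteration 1:
  u = (-10 - (3.8)·0.000) / (6.8) = -1.471
  v = (11 - (1.3)·-1.471) / (2.3) = 5.614
Iteration 2:
  u = (-10 - (3.8)·5.614) / (6.8) = -4.608
  v = (11 - (1.3)·-4.608) / (2.3) = 7.387
Change: (-3.137, 1.773) → max |·| = 3.137

3.137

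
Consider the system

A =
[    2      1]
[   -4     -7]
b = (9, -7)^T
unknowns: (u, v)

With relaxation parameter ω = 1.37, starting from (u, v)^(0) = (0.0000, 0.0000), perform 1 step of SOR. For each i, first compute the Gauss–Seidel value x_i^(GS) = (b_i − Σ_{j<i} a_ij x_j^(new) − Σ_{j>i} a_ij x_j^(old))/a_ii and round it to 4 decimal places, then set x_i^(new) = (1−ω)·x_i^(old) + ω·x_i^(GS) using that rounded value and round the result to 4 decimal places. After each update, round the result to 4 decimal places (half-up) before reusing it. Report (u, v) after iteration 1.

(6.1650, -3.4564)

Iteration 1:
  u: GS value = (9 - (1)·0.0000) / (2) = 4.5000;  u ← (1−ω)·0.0000 + ω·4.5000 = 6.1650
  v: GS value = (-7 - (-4)·6.1650) / (-7) = -2.5229;  v ← (1−ω)·0.0000 + ω·-2.5229 = -3.4564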